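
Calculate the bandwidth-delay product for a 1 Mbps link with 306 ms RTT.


BDP = bandwidth * RTT
= 1 Mbps * 306 ms
= 1 * 1e6 * 306 / 1000 bits
= 306000 bits
= 38250 bytes
= 37.3535 KB
BDP = 306000 bits (38250 bytes)


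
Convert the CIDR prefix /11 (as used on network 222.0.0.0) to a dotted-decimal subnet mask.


/11 means 11 network bits, 21 host bits
Binary: 11111111111000000000000000000000
Mask: 255.224.0.0


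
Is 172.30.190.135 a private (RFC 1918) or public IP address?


RFC 1918 private ranges:
  10.0.0.0/8 (10.0.0.0 - 10.255.255.255)
  172.16.0.0/12 (172.16.0.0 - 172.31.255.255)
  192.168.0.0/16 (192.168.0.0 - 192.168.255.255)
Private (in 172.16.0.0/12)


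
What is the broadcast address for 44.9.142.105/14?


Network: 44.8.0.0/14
Host bits = 18
Set all host bits to 1:
Broadcast: 44.11.255.255


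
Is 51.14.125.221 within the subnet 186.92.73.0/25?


Subnet network: 186.92.73.0
Test IP AND mask: 51.14.125.128
No, 51.14.125.221 is not in 186.92.73.0/25


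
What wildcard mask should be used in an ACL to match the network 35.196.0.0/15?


Subnet mask: 255.254.0.0
Wildcard = 255.255.255.255 - subnet mask
255 - 255 = 0
255 - 254 = 1
255 - 0 = 255
255 - 0 = 255
Wildcard: 0.1.255.255


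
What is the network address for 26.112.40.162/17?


IP:   00011010.01110000.00101000.10100010
Mask: 11111111.11111111.10000000.00000000
AND operation:
Net:  00011010.01110000.00000000.00000000
Network: 26.112.0.0/17


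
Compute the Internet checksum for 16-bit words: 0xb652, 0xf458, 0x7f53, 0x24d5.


Sum all words (with carry folding):
+ 0xb652 = 0xb652
+ 0xf458 = 0xaaab
+ 0x7f53 = 0x29ff
+ 0x24d5 = 0x4ed4
One's complement: ~0x4ed4
Checksum = 0xb12b


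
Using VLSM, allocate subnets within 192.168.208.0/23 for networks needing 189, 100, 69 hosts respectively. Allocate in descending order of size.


189 hosts -> /24 (254 usable): 192.168.208.0/24
100 hosts -> /25 (126 usable): 192.168.209.0/25
69 hosts -> /25 (126 usable): 192.168.209.128/25
Allocation: 192.168.208.0/24 (189 hosts, 254 usable); 192.168.209.0/25 (100 hosts, 126 usable); 192.168.209.128/25 (69 hosts, 126 usable)


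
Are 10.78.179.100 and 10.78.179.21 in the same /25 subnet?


Mask: 255.255.255.128
10.78.179.100 AND mask = 10.78.179.0
10.78.179.21 AND mask = 10.78.179.0
Yes, same subnet (10.78.179.0)


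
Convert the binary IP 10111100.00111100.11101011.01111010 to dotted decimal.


10111100 = 188
00111100 = 60
11101011 = 235
01111010 = 122
IP: 188.60.235.122


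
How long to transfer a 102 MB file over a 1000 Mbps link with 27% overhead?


Effective throughput = 1000 * (1 - 27/100) = 730 Mbps
File size in Mb = 102 * 8 = 816 Mb
Time = 816 / 730
Time = 1.1178 seconds


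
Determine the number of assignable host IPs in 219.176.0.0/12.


Host bits = 32 - 12 = 20
Total addresses = 2^20 = 1048576
Usable = total - 2 (network and broadcast)
Usable hosts: 1048574


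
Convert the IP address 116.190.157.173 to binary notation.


116 = 01110100
190 = 10111110
157 = 10011101
173 = 10101101
Binary: 01110100.10111110.10011101.10101101


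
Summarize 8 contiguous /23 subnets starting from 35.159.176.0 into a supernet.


Original prefix: /23
Number of subnets: 8 = 2^3
New prefix = 23 - 3 = 20
Supernet: 35.159.176.0/20


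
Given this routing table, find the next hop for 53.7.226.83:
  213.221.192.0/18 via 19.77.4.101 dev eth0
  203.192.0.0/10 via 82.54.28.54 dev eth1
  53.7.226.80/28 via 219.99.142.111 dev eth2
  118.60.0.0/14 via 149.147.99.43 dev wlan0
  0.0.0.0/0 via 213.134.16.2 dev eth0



Longest prefix match for 53.7.226.83:
  /18 213.221.192.0: no
  /10 203.192.0.0: no
  /28 53.7.226.80: MATCH
  /14 118.60.0.0: no
  /0 0.0.0.0: MATCH
Selected: next-hop 219.99.142.111 via eth2 (matched /28)


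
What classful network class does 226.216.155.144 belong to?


First octet: 226
Binary: 11100010
1110xxxx -> Class D (224-239)
Class D (multicast), default mask N/A


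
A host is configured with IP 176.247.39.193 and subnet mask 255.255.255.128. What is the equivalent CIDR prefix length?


Binary: 11111111.11111111.11111111.10000000
Count leading 1s
Prefix: /25


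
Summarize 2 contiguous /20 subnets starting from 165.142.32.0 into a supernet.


Original prefix: /20
Number of subnets: 2 = 2^1
New prefix = 20 - 1 = 19
Supernet: 165.142.32.0/19


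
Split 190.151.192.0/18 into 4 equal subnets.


New prefix = 18 + 2 = 20
Each subnet has 4096 addresses
  190.151.192.0/20
  190.151.208.0/20
  190.151.224.0/20
  190.151.240.0/20
Subnets: 190.151.192.0/20, 190.151.208.0/20, 190.151.224.0/20, 190.151.240.0/20


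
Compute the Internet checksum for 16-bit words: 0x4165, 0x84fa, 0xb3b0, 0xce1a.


Sum all words (with carry folding):
+ 0x4165 = 0x4165
+ 0x84fa = 0xc65f
+ 0xb3b0 = 0x7a10
+ 0xce1a = 0x482b
One's complement: ~0x482b
Checksum = 0xb7d4


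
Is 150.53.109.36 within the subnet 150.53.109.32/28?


Subnet network: 150.53.109.32
Test IP AND mask: 150.53.109.32
Yes, 150.53.109.36 is in 150.53.109.32/28


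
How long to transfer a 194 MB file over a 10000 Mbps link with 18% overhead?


Effective throughput = 10000 * (1 - 18/100) = 8200 Mbps
File size in Mb = 194 * 8 = 1552 Mb
Time = 1552 / 8200
Time = 0.1893 seconds


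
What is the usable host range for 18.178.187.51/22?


Network: 18.178.184.0
Broadcast: 18.178.187.255
First usable = network + 1
Last usable = broadcast - 1
Range: 18.178.184.1 to 18.178.187.254


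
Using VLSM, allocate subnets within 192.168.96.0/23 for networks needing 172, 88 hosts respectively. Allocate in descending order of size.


172 hosts -> /24 (254 usable): 192.168.96.0/24
88 hosts -> /25 (126 usable): 192.168.97.0/25
Allocation: 192.168.96.0/24 (172 hosts, 254 usable); 192.168.97.0/25 (88 hosts, 126 usable)


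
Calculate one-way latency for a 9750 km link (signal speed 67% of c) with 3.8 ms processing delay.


Speed = 0.67 * 3e5 km/s = 201000 km/s
Propagation delay = 9750 / 201000 = 0.0485 s = 48.5075 ms
Processing delay = 3.8 ms
Total one-way latency = 52.3075 ms


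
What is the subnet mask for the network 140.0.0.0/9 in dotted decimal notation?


/9 means 9 network bits, 23 host bits
Binary: 11111111100000000000000000000000
Mask: 255.128.0.0


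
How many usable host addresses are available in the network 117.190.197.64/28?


Host bits = 32 - 28 = 4
Total addresses = 2^4 = 16
Usable = total - 2 (network and broadcast)
Usable hosts: 14


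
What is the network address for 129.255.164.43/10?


IP:   10000001.11111111.10100100.00101011
Mask: 11111111.11000000.00000000.00000000
AND operation:
Net:  10000001.11000000.00000000.00000000
Network: 129.192.0.0/10


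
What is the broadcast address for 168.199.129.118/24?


Network: 168.199.129.0/24
Host bits = 8
Set all host bits to 1:
Broadcast: 168.199.129.255


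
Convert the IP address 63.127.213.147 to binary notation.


63 = 00111111
127 = 01111111
213 = 11010101
147 = 10010011
Binary: 00111111.01111111.11010101.10010011


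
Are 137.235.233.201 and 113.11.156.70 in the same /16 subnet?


Mask: 255.255.0.0
137.235.233.201 AND mask = 137.235.0.0
113.11.156.70 AND mask = 113.11.0.0
No, different subnets (137.235.0.0 vs 113.11.0.0)


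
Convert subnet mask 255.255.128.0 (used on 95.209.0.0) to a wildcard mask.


Subnet mask: 255.255.128.0
Wildcard = 255.255.255.255 - subnet mask
255 - 255 = 0
255 - 255 = 0
255 - 128 = 127
255 - 0 = 255
Wildcard: 0.0.127.255


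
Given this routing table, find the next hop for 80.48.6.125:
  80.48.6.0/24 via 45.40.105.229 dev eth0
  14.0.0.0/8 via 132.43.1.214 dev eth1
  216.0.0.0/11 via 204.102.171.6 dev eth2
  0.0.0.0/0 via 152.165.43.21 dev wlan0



Longest prefix match for 80.48.6.125:
  /24 80.48.6.0: MATCH
  /8 14.0.0.0: no
  /11 216.0.0.0: no
  /0 0.0.0.0: MATCH
Selected: next-hop 45.40.105.229 via eth0 (matched /24)


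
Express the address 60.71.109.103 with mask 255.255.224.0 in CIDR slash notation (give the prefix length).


Binary: 11111111.11111111.11100000.00000000
Count leading 1s
Prefix: /19


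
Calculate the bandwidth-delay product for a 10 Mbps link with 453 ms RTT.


BDP = bandwidth * RTT
= 10 Mbps * 453 ms
= 10 * 1e6 * 453 / 1000 bits
= 4530000 bits
= 566250 bytes
= 552.9785 KB
BDP = 4530000 bits (566250 bytes)


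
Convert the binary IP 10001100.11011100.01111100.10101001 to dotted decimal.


10001100 = 140
11011100 = 220
01111100 = 124
10101001 = 169
IP: 140.220.124.169


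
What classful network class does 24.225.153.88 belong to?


First octet: 24
Binary: 00011000
0xxxxxxx -> Class A (1-126)
Class A, default mask 255.0.0.0 (/8)


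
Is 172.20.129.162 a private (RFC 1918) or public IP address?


RFC 1918 private ranges:
  10.0.0.0/8 (10.0.0.0 - 10.255.255.255)
  172.16.0.0/12 (172.16.0.0 - 172.31.255.255)
  192.168.0.0/16 (192.168.0.0 - 192.168.255.255)
Private (in 172.16.0.0/12)


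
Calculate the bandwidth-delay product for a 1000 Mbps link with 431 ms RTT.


BDP = bandwidth * RTT
= 1000 Mbps * 431 ms
= 1000 * 1e6 * 431 / 1000 bits
= 431000000 bits
= 53875000 bytes
= 52612.3047 KB
BDP = 431000000 bits (53875000 bytes)


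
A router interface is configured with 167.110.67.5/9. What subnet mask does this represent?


/9 means 9 network bits, 23 host bits
Binary: 11111111100000000000000000000000
Mask: 255.128.0.0


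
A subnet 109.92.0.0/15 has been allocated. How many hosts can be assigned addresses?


Host bits = 32 - 15 = 17
Total addresses = 2^17 = 131072
Usable = total - 2 (network and broadcast)
Usable hosts: 131070


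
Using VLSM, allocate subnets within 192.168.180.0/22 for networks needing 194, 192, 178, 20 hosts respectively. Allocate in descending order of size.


194 hosts -> /24 (254 usable): 192.168.180.0/24
192 hosts -> /24 (254 usable): 192.168.181.0/24
178 hosts -> /24 (254 usable): 192.168.182.0/24
20 hosts -> /27 (30 usable): 192.168.183.0/27
Allocation: 192.168.180.0/24 (194 hosts, 254 usable); 192.168.181.0/24 (192 hosts, 254 usable); 192.168.182.0/24 (178 hosts, 254 usable); 192.168.183.0/27 (20 hosts, 30 usable)


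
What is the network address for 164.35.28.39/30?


IP:   10100100.00100011.00011100.00100111
Mask: 11111111.11111111.11111111.11111100
AND operation:
Net:  10100100.00100011.00011100.00100100
Network: 164.35.28.36/30


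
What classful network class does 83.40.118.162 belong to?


First octet: 83
Binary: 01010011
0xxxxxxx -> Class A (1-126)
Class A, default mask 255.0.0.0 (/8)


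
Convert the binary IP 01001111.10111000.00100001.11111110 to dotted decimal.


01001111 = 79
10111000 = 184
00100001 = 33
11111110 = 254
IP: 79.184.33.254


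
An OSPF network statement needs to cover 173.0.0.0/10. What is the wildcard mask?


Subnet mask: 255.192.0.0
Wildcard = 255.255.255.255 - subnet mask
255 - 255 = 0
255 - 192 = 63
255 - 0 = 255
255 - 0 = 255
Wildcard: 0.63.255.255


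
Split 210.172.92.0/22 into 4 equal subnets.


New prefix = 22 + 2 = 24
Each subnet has 256 addresses
  210.172.92.0/24
  210.172.93.0/24
  210.172.94.0/24
  210.172.95.0/24
Subnets: 210.172.92.0/24, 210.172.93.0/24, 210.172.94.0/24, 210.172.95.0/24


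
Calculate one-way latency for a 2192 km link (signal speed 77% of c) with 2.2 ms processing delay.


Speed = 0.77 * 3e5 km/s = 231000 km/s
Propagation delay = 2192 / 231000 = 0.0095 s = 9.4892 ms
Processing delay = 2.2 ms
Total one-way latency = 11.6892 ms


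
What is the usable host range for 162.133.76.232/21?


Network: 162.133.72.0
Broadcast: 162.133.79.255
First usable = network + 1
Last usable = broadcast - 1
Range: 162.133.72.1 to 162.133.79.254


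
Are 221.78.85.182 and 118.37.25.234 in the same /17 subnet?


Mask: 255.255.128.0
221.78.85.182 AND mask = 221.78.0.0
118.37.25.234 AND mask = 118.37.0.0
No, different subnets (221.78.0.0 vs 118.37.0.0)


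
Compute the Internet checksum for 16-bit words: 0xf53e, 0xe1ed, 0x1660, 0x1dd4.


Sum all words (with carry folding):
+ 0xf53e = 0xf53e
+ 0xe1ed = 0xd72c
+ 0x1660 = 0xed8c
+ 0x1dd4 = 0x0b61
One's complement: ~0x0b61
Checksum = 0xf49e


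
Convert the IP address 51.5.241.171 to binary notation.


51 = 00110011
5 = 00000101
241 = 11110001
171 = 10101011
Binary: 00110011.00000101.11110001.10101011


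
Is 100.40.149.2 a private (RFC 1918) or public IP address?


RFC 1918 private ranges:
  10.0.0.0/8 (10.0.0.0 - 10.255.255.255)
  172.16.0.0/12 (172.16.0.0 - 172.31.255.255)
  192.168.0.0/16 (192.168.0.0 - 192.168.255.255)
Public (not in any RFC 1918 range)


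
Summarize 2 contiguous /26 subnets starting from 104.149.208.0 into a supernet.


Original prefix: /26
Number of subnets: 2 = 2^1
New prefix = 26 - 1 = 25
Supernet: 104.149.208.0/25


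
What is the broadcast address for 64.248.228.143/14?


Network: 64.248.0.0/14
Host bits = 18
Set all host bits to 1:
Broadcast: 64.251.255.255


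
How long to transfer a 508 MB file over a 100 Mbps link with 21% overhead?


Effective throughput = 100 * (1 - 21/100) = 79 Mbps
File size in Mb = 508 * 8 = 4064 Mb
Time = 4064 / 79
Time = 51.443 seconds


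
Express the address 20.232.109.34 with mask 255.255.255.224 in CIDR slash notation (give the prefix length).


Binary: 11111111.11111111.11111111.11100000
Count leading 1s
Prefix: /27


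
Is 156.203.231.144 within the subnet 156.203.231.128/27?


Subnet network: 156.203.231.128
Test IP AND mask: 156.203.231.128
Yes, 156.203.231.144 is in 156.203.231.128/27


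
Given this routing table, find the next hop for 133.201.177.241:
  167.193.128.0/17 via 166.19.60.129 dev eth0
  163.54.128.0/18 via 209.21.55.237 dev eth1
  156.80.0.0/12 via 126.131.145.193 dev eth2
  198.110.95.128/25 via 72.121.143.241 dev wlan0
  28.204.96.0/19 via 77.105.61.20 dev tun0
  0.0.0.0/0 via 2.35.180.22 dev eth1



Longest prefix match for 133.201.177.241:
  /17 167.193.128.0: no
  /18 163.54.128.0: no
  /12 156.80.0.0: no
  /25 198.110.95.128: no
  /19 28.204.96.0: no
  /0 0.0.0.0: MATCH
Selected: next-hop 2.35.180.22 via eth1 (matched /0)


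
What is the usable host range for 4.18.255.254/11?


Network: 4.0.0.0
Broadcast: 4.31.255.255
First usable = network + 1
Last usable = broadcast - 1
Range: 4.0.0.1 to 4.31.255.254


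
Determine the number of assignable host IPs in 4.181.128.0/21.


Host bits = 32 - 21 = 11
Total addresses = 2^11 = 2048
Usable = total - 2 (network and broadcast)
Usable hosts: 2046


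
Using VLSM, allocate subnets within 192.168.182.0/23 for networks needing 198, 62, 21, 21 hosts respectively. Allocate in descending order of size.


198 hosts -> /24 (254 usable): 192.168.182.0/24
62 hosts -> /26 (62 usable): 192.168.183.0/26
21 hosts -> /27 (30 usable): 192.168.183.64/27
21 hosts -> /27 (30 usable): 192.168.183.96/27
Allocation: 192.168.182.0/24 (198 hosts, 254 usable); 192.168.183.0/26 (62 hosts, 62 usable); 192.168.183.64/27 (21 hosts, 30 usable); 192.168.183.96/27 (21 hosts, 30 usable)


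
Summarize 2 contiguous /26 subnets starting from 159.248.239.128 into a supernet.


Original prefix: /26
Number of subnets: 2 = 2^1
New prefix = 26 - 1 = 25
Supernet: 159.248.239.128/25


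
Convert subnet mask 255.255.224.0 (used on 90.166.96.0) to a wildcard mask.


Subnet mask: 255.255.224.0
Wildcard = 255.255.255.255 - subnet mask
255 - 255 = 0
255 - 255 = 0
255 - 224 = 31
255 - 0 = 255
Wildcard: 0.0.31.255


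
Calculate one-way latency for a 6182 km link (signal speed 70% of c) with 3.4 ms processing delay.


Speed = 0.7 * 3e5 km/s = 210000 km/s
Propagation delay = 6182 / 210000 = 0.0294 s = 29.4381 ms
Processing delay = 3.4 ms
Total one-way latency = 32.8381 ms


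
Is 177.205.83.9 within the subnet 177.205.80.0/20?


Subnet network: 177.205.80.0
Test IP AND mask: 177.205.80.0
Yes, 177.205.83.9 is in 177.205.80.0/20


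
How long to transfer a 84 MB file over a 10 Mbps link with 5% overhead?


Effective throughput = 10 * (1 - 5/100) = 9.5 Mbps
File size in Mb = 84 * 8 = 672 Mb
Time = 672 / 9.5
Time = 70.7368 seconds


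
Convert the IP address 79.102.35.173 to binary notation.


79 = 01001111
102 = 01100110
35 = 00100011
173 = 10101101
Binary: 01001111.01100110.00100011.10101101


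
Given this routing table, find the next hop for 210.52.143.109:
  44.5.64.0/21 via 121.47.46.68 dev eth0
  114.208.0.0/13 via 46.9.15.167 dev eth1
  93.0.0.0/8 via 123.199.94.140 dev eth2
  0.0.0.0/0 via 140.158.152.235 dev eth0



Longest prefix match for 210.52.143.109:
  /21 44.5.64.0: no
  /13 114.208.0.0: no
  /8 93.0.0.0: no
  /0 0.0.0.0: MATCH
Selected: next-hop 140.158.152.235 via eth0 (matched /0)


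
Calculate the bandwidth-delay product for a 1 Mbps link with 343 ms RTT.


BDP = bandwidth * RTT
= 1 Mbps * 343 ms
= 1 * 1e6 * 343 / 1000 bits
= 343000 bits
= 42875 bytes
= 41.8701 KB
BDP = 343000 bits (42875 bytes)


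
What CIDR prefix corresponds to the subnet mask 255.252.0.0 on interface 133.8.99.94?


Binary: 11111111.11111100.00000000.00000000
Count leading 1s
Prefix: /14


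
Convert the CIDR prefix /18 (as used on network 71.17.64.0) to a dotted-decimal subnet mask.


/18 means 18 network bits, 14 host bits
Binary: 11111111111111111100000000000000
Mask: 255.255.192.0


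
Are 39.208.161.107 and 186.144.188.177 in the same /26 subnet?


Mask: 255.255.255.192
39.208.161.107 AND mask = 39.208.161.64
186.144.188.177 AND mask = 186.144.188.128
No, different subnets (39.208.161.64 vs 186.144.188.128)


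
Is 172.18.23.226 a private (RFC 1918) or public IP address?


RFC 1918 private ranges:
  10.0.0.0/8 (10.0.0.0 - 10.255.255.255)
  172.16.0.0/12 (172.16.0.0 - 172.31.255.255)
  192.168.0.0/16 (192.168.0.0 - 192.168.255.255)
Private (in 172.16.0.0/12)


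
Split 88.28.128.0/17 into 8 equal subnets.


New prefix = 17 + 3 = 20
Each subnet has 4096 addresses
  88.28.128.0/20
  88.28.144.0/20
  88.28.160.0/20
  88.28.176.0/20
  88.28.192.0/20
  88.28.208.0/20
  88.28.224.0/20
  88.28.240.0/20
Subnets: 88.28.128.0/20, 88.28.144.0/20, 88.28.160.0/20, 88.28.176.0/20, 88.28.192.0/20, 88.28.208.0/20, 88.28.224.0/20, 88.28.240.0/20


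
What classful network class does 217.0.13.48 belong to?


First octet: 217
Binary: 11011001
110xxxxx -> Class C (192-223)
Class C, default mask 255.255.255.0 (/24)


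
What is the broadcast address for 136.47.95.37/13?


Network: 136.40.0.0/13
Host bits = 19
Set all host bits to 1:
Broadcast: 136.47.255.255


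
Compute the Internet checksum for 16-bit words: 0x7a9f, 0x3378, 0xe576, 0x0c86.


Sum all words (with carry folding):
+ 0x7a9f = 0x7a9f
+ 0x3378 = 0xae17
+ 0xe576 = 0x938e
+ 0x0c86 = 0xa014
One's complement: ~0xa014
Checksum = 0x5feb


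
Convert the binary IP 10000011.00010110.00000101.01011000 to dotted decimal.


10000011 = 131
00010110 = 22
00000101 = 5
01011000 = 88
IP: 131.22.5.88


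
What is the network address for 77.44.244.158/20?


IP:   01001101.00101100.11110100.10011110
Mask: 11111111.11111111.11110000.00000000
AND operation:
Net:  01001101.00101100.11110000.00000000
Network: 77.44.240.0/20


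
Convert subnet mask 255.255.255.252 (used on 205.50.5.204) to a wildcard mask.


Subnet mask: 255.255.255.252
Wildcard = 255.255.255.255 - subnet mask
255 - 255 = 0
255 - 255 = 0
255 - 255 = 0
255 - 252 = 3
Wildcard: 0.0.0.3


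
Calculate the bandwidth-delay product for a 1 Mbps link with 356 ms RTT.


BDP = bandwidth * RTT
= 1 Mbps * 356 ms
= 1 * 1e6 * 356 / 1000 bits
= 356000 bits
= 44500 bytes
= 43.457 KB
BDP = 356000 bits (44500 bytes)


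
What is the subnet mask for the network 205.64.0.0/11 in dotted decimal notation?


/11 means 11 network bits, 21 host bits
Binary: 11111111111000000000000000000000
Mask: 255.224.0.0


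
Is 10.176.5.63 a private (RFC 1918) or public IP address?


RFC 1918 private ranges:
  10.0.0.0/8 (10.0.0.0 - 10.255.255.255)
  172.16.0.0/12 (172.16.0.0 - 172.31.255.255)
  192.168.0.0/16 (192.168.0.0 - 192.168.255.255)
Private (in 10.0.0.0/8)


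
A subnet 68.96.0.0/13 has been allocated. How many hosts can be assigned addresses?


Host bits = 32 - 13 = 19
Total addresses = 2^19 = 524288
Usable = total - 2 (network and broadcast)
Usable hosts: 524286


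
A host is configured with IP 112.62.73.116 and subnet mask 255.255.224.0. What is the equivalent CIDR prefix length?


Binary: 11111111.11111111.11100000.00000000
Count leading 1s
Prefix: /19


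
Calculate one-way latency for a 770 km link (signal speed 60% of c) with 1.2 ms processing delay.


Speed = 0.6 * 3e5 km/s = 180000 km/s
Propagation delay = 770 / 180000 = 0.0043 s = 4.2778 ms
Processing delay = 1.2 ms
Total one-way latency = 5.4778 ms


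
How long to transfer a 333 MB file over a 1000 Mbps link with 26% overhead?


Effective throughput = 1000 * (1 - 26/100) = 740 Mbps
File size in Mb = 333 * 8 = 2664 Mb
Time = 2664 / 740
Time = 3.6 seconds


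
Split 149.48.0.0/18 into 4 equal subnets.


New prefix = 18 + 2 = 20
Each subnet has 4096 addresses
  149.48.0.0/20
  149.48.16.0/20
  149.48.32.0/20
  149.48.48.0/20
Subnets: 149.48.0.0/20, 149.48.16.0/20, 149.48.32.0/20, 149.48.48.0/20


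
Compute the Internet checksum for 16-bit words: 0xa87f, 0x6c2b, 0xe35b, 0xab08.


Sum all words (with carry folding):
+ 0xa87f = 0xa87f
+ 0x6c2b = 0x14ab
+ 0xe35b = 0xf806
+ 0xab08 = 0xa30f
One's complement: ~0xa30f
Checksum = 0x5cf0


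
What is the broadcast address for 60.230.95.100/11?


Network: 60.224.0.0/11
Host bits = 21
Set all host bits to 1:
Broadcast: 60.255.255.255


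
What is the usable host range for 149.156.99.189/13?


Network: 149.152.0.0
Broadcast: 149.159.255.255
First usable = network + 1
Last usable = broadcast - 1
Range: 149.152.0.1 to 149.159.255.254


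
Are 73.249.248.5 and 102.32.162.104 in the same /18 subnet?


Mask: 255.255.192.0
73.249.248.5 AND mask = 73.249.192.0
102.32.162.104 AND mask = 102.32.128.0
No, different subnets (73.249.192.0 vs 102.32.128.0)


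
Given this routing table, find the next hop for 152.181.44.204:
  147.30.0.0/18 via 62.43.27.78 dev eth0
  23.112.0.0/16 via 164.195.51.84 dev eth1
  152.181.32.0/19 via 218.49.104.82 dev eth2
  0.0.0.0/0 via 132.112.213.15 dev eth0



Longest prefix match for 152.181.44.204:
  /18 147.30.0.0: no
  /16 23.112.0.0: no
  /19 152.181.32.0: MATCH
  /0 0.0.0.0: MATCH
Selected: next-hop 218.49.104.82 via eth2 (matched /19)


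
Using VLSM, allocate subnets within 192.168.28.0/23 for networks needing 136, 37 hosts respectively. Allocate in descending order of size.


136 hosts -> /24 (254 usable): 192.168.28.0/24
37 hosts -> /26 (62 usable): 192.168.29.0/26
Allocation: 192.168.28.0/24 (136 hosts, 254 usable); 192.168.29.0/26 (37 hosts, 62 usable)


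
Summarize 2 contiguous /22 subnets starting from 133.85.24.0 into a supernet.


Original prefix: /22
Number of subnets: 2 = 2^1
New prefix = 22 - 1 = 21
Supernet: 133.85.24.0/21


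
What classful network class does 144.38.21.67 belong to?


First octet: 144
Binary: 10010000
10xxxxxx -> Class B (128-191)
Class B, default mask 255.255.0.0 (/16)


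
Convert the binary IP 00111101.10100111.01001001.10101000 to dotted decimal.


00111101 = 61
10100111 = 167
01001001 = 73
10101000 = 168
IP: 61.167.73.168


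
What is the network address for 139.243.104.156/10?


IP:   10001011.11110011.01101000.10011100
Mask: 11111111.11000000.00000000.00000000
AND operation:
Net:  10001011.11000000.00000000.00000000
Network: 139.192.0.0/10


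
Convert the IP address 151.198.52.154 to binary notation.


151 = 10010111
198 = 11000110
52 = 00110100
154 = 10011010
Binary: 10010111.11000110.00110100.10011010


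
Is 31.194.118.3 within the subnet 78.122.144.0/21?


Subnet network: 78.122.144.0
Test IP AND mask: 31.194.112.0
No, 31.194.118.3 is not in 78.122.144.0/21


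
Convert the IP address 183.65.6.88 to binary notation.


183 = 10110111
65 = 01000001
6 = 00000110
88 = 01011000
Binary: 10110111.01000001.00000110.01011000


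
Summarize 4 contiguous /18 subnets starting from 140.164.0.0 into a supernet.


Original prefix: /18
Number of subnets: 4 = 2^2
New prefix = 18 - 2 = 16
Supernet: 140.164.0.0/16


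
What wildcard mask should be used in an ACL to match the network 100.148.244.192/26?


Subnet mask: 255.255.255.192
Wildcard = 255.255.255.255 - subnet mask
255 - 255 = 0
255 - 255 = 0
255 - 255 = 0
255 - 192 = 63
Wildcard: 0.0.0.63


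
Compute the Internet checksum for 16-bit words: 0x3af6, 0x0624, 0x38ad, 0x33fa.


Sum all words (with carry folding):
+ 0x3af6 = 0x3af6
+ 0x0624 = 0x411a
+ 0x38ad = 0x79c7
+ 0x33fa = 0xadc1
One's complement: ~0xadc1
Checksum = 0x523e


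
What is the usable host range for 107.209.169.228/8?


Network: 107.0.0.0
Broadcast: 107.255.255.255
First usable = network + 1
Last usable = broadcast - 1
Range: 107.0.0.1 to 107.255.255.254


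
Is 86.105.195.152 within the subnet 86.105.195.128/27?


Subnet network: 86.105.195.128
Test IP AND mask: 86.105.195.128
Yes, 86.105.195.152 is in 86.105.195.128/27


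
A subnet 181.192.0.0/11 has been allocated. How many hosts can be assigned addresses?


Host bits = 32 - 11 = 21
Total addresses = 2^21 = 2097152
Usable = total - 2 (network and broadcast)
Usable hosts: 2097150


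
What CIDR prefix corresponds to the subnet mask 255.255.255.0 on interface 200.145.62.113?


Binary: 11111111.11111111.11111111.00000000
Count leading 1s
Prefix: /24


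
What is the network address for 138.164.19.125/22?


IP:   10001010.10100100.00010011.01111101
Mask: 11111111.11111111.11111100.00000000
AND operation:
Net:  10001010.10100100.00010000.00000000
Network: 138.164.16.0/22


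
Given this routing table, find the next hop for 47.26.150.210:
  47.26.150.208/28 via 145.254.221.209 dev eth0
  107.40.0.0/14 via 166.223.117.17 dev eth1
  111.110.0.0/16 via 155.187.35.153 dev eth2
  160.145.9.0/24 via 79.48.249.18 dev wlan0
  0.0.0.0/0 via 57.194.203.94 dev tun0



Longest prefix match for 47.26.150.210:
  /28 47.26.150.208: MATCH
  /14 107.40.0.0: no
  /16 111.110.0.0: no
  /24 160.145.9.0: no
  /0 0.0.0.0: MATCH
Selected: next-hop 145.254.221.209 via eth0 (matched /28)


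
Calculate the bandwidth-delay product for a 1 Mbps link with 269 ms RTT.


BDP = bandwidth * RTT
= 1 Mbps * 269 ms
= 1 * 1e6 * 269 / 1000 bits
= 269000 bits
= 33625 bytes
= 32.8369 KB
BDP = 269000 bits (33625 bytes)


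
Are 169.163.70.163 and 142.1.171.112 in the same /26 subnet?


Mask: 255.255.255.192
169.163.70.163 AND mask = 169.163.70.128
142.1.171.112 AND mask = 142.1.171.64
No, different subnets (169.163.70.128 vs 142.1.171.64)


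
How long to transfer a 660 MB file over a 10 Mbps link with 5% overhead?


Effective throughput = 10 * (1 - 5/100) = 9.5 Mbps
File size in Mb = 660 * 8 = 5280 Mb
Time = 5280 / 9.5
Time = 555.7895 seconds


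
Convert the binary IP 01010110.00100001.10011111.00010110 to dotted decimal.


01010110 = 86
00100001 = 33
10011111 = 159
00010110 = 22
IP: 86.33.159.22


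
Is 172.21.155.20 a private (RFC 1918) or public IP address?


RFC 1918 private ranges:
  10.0.0.0/8 (10.0.0.0 - 10.255.255.255)
  172.16.0.0/12 (172.16.0.0 - 172.31.255.255)
  192.168.0.0/16 (192.168.0.0 - 192.168.255.255)
Private (in 172.16.0.0/12)


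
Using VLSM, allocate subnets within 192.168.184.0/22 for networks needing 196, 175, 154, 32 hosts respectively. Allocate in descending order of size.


196 hosts -> /24 (254 usable): 192.168.184.0/24
175 hosts -> /24 (254 usable): 192.168.185.0/24
154 hosts -> /24 (254 usable): 192.168.186.0/24
32 hosts -> /26 (62 usable): 192.168.187.0/26
Allocation: 192.168.184.0/24 (196 hosts, 254 usable); 192.168.185.0/24 (175 hosts, 254 usable); 192.168.186.0/24 (154 hosts, 254 usable); 192.168.187.0/26 (32 hosts, 62 usable)


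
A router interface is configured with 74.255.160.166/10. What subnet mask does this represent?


/10 means 10 network bits, 22 host bits
Binary: 11111111110000000000000000000000
Mask: 255.192.0.0


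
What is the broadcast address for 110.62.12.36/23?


Network: 110.62.12.0/23
Host bits = 9
Set all host bits to 1:
Broadcast: 110.62.13.255


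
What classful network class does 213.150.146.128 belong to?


First octet: 213
Binary: 11010101
110xxxxx -> Class C (192-223)
Class C, default mask 255.255.255.0 (/24)


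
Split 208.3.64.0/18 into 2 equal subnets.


New prefix = 18 + 1 = 19
Each subnet has 8192 addresses
  208.3.64.0/19
  208.3.96.0/19
Subnets: 208.3.64.0/19, 208.3.96.0/19


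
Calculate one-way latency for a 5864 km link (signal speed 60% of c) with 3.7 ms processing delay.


Speed = 0.6 * 3e5 km/s = 180000 km/s
Propagation delay = 5864 / 180000 = 0.0326 s = 32.5778 ms
Processing delay = 3.7 ms
Total one-way latency = 36.2778 ms


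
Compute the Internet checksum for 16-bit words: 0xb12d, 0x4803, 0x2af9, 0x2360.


Sum all words (with carry folding):
+ 0xb12d = 0xb12d
+ 0x4803 = 0xf930
+ 0x2af9 = 0x242a
+ 0x2360 = 0x478a
One's complement: ~0x478a
Checksum = 0xb875


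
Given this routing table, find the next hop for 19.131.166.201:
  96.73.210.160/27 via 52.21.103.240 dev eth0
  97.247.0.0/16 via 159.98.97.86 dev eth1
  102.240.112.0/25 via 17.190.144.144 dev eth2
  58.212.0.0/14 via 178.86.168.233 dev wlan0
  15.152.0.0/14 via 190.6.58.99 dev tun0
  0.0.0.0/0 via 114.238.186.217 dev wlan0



Longest prefix match for 19.131.166.201:
  /27 96.73.210.160: no
  /16 97.247.0.0: no
  /25 102.240.112.0: no
  /14 58.212.0.0: no
  /14 15.152.0.0: no
  /0 0.0.0.0: MATCH
Selected: next-hop 114.238.186.217 via wlan0 (matched /0)


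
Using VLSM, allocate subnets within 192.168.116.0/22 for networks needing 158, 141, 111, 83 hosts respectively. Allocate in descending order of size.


158 hosts -> /24 (254 usable): 192.168.116.0/24
141 hosts -> /24 (254 usable): 192.168.117.0/24
111 hosts -> /25 (126 usable): 192.168.118.0/25
83 hosts -> /25 (126 usable): 192.168.118.128/25
Allocation: 192.168.116.0/24 (158 hosts, 254 usable); 192.168.117.0/24 (141 hosts, 254 usable); 192.168.118.0/25 (111 hosts, 126 usable); 192.168.118.128/25 (83 hosts, 126 usable)


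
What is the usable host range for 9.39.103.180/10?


Network: 9.0.0.0
Broadcast: 9.63.255.255
First usable = network + 1
Last usable = broadcast - 1
Range: 9.0.0.1 to 9.63.255.254


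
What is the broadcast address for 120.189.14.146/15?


Network: 120.188.0.0/15
Host bits = 17
Set all host bits to 1:
Broadcast: 120.189.255.255


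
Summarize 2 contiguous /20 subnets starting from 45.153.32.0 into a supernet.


Original prefix: /20
Number of subnets: 2 = 2^1
New prefix = 20 - 1 = 19
Supernet: 45.153.32.0/19


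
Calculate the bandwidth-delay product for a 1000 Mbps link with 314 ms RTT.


BDP = bandwidth * RTT
= 1000 Mbps * 314 ms
= 1000 * 1e6 * 314 / 1000 bits
= 314000000 bits
= 39250000 bytes
= 38330.0781 KB
BDP = 314000000 bits (39250000 bytes)


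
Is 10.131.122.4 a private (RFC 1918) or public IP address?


RFC 1918 private ranges:
  10.0.0.0/8 (10.0.0.0 - 10.255.255.255)
  172.16.0.0/12 (172.16.0.0 - 172.31.255.255)
  192.168.0.0/16 (192.168.0.0 - 192.168.255.255)
Private (in 10.0.0.0/8)


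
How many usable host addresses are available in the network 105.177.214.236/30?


Host bits = 32 - 30 = 2
Total addresses = 2^2 = 4
Usable = total - 2 (network and broadcast)
Usable hosts: 2


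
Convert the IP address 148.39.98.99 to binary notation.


148 = 10010100
39 = 00100111
98 = 01100010
99 = 01100011
Binary: 10010100.00100111.01100010.01100011


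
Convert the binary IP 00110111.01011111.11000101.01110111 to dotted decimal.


00110111 = 55
01011111 = 95
11000101 = 197
01110111 = 119
IP: 55.95.197.119


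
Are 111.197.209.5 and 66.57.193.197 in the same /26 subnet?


Mask: 255.255.255.192
111.197.209.5 AND mask = 111.197.209.0
66.57.193.197 AND mask = 66.57.193.192
No, different subnets (111.197.209.0 vs 66.57.193.192)


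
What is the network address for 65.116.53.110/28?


IP:   01000001.01110100.00110101.01101110
Mask: 11111111.11111111.11111111.11110000
AND operation:
Net:  01000001.01110100.00110101.01100000
Network: 65.116.53.96/28


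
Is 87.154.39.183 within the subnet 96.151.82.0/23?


Subnet network: 96.151.82.0
Test IP AND mask: 87.154.38.0
No, 87.154.39.183 is not in 96.151.82.0/23


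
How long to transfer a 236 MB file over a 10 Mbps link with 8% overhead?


Effective throughput = 10 * (1 - 8/100) = 9.2 Mbps
File size in Mb = 236 * 8 = 1888 Mb
Time = 1888 / 9.2
Time = 205.2174 seconds


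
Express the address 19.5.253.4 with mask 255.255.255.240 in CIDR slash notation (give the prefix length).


Binary: 11111111.11111111.11111111.11110000
Count leading 1s
Prefix: /28


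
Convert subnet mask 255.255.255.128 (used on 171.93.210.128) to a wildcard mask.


Subnet mask: 255.255.255.128
Wildcard = 255.255.255.255 - subnet mask
255 - 255 = 0
255 - 255 = 0
255 - 255 = 0
255 - 128 = 127
Wildcard: 0.0.0.127


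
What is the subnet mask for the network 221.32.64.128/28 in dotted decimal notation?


/28 means 28 network bits, 4 host bits
Binary: 11111111111111111111111111110000
Mask: 255.255.255.240


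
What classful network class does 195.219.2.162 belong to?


First octet: 195
Binary: 11000011
110xxxxx -> Class C (192-223)
Class C, default mask 255.255.255.0 (/24)


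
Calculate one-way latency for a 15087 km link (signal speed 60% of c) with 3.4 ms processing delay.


Speed = 0.6 * 3e5 km/s = 180000 km/s
Propagation delay = 15087 / 180000 = 0.0838 s = 83.8167 ms
Processing delay = 3.4 ms
Total one-way latency = 87.2167 ms


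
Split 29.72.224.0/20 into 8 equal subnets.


New prefix = 20 + 3 = 23
Each subnet has 512 addresses
  29.72.224.0/23
  29.72.226.0/23
  29.72.228.0/23
  29.72.230.0/23
  29.72.232.0/23
  29.72.234.0/23
  29.72.236.0/23
  29.72.238.0/23
Subnets: 29.72.224.0/23, 29.72.226.0/23, 29.72.228.0/23, 29.72.230.0/23, 29.72.232.0/23, 29.72.234.0/23, 29.72.236.0/23, 29.72.238.0/23


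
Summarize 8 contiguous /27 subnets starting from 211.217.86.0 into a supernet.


Original prefix: /27
Number of subnets: 8 = 2^3
New prefix = 27 - 3 = 24
Supernet: 211.217.86.0/24


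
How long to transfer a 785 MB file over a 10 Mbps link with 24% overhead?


Effective throughput = 10 * (1 - 24/100) = 7.6 Mbps
File size in Mb = 785 * 8 = 6280 Mb
Time = 6280 / 7.6
Time = 826.3158 seconds


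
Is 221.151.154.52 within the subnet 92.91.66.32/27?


Subnet network: 92.91.66.32
Test IP AND mask: 221.151.154.32
No, 221.151.154.52 is not in 92.91.66.32/27


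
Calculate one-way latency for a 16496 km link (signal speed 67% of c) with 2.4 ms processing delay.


Speed = 0.67 * 3e5 km/s = 201000 km/s
Propagation delay = 16496 / 201000 = 0.0821 s = 82.0697 ms
Processing delay = 2.4 ms
Total one-way latency = 84.4697 ms


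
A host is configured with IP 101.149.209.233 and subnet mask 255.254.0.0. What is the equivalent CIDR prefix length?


Binary: 11111111.11111110.00000000.00000000
Count leading 1s
Prefix: /15


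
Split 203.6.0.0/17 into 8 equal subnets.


New prefix = 17 + 3 = 20
Each subnet has 4096 addresses
  203.6.0.0/20
  203.6.16.0/20
  203.6.32.0/20
  203.6.48.0/20
  203.6.64.0/20
  203.6.80.0/20
  203.6.96.0/20
  203.6.112.0/20
Subnets: 203.6.0.0/20, 203.6.16.0/20, 203.6.32.0/20, 203.6.48.0/20, 203.6.64.0/20, 203.6.80.0/20, 203.6.96.0/20, 203.6.112.0/20


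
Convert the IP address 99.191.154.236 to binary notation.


99 = 01100011
191 = 10111111
154 = 10011010
236 = 11101100
Binary: 01100011.10111111.10011010.11101100


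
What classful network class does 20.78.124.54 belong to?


First octet: 20
Binary: 00010100
0xxxxxxx -> Class A (1-126)
Class A, default mask 255.0.0.0 (/8)


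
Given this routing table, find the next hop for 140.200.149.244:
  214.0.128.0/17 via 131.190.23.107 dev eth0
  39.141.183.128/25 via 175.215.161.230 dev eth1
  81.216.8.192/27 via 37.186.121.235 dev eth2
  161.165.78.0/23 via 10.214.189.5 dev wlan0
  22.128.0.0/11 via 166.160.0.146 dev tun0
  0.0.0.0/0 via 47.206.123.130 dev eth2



Longest prefix match for 140.200.149.244:
  /17 214.0.128.0: no
  /25 39.141.183.128: no
  /27 81.216.8.192: no
  /23 161.165.78.0: no
  /11 22.128.0.0: no
  /0 0.0.0.0: MATCH
Selected: next-hop 47.206.123.130 via eth2 (matched /0)


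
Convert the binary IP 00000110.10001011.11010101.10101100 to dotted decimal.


00000110 = 6
10001011 = 139
11010101 = 213
10101100 = 172
IP: 6.139.213.172


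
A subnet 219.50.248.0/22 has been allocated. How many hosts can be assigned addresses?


Host bits = 32 - 22 = 10
Total addresses = 2^10 = 1024
Usable = total - 2 (network and broadcast)
Usable hosts: 1022


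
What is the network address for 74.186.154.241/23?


IP:   01001010.10111010.10011010.11110001
Mask: 11111111.11111111.11111110.00000000
AND operation:
Net:  01001010.10111010.10011010.00000000
Network: 74.186.154.0/23


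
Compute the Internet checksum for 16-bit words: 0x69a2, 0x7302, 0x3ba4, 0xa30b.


Sum all words (with carry folding):
+ 0x69a2 = 0x69a2
+ 0x7302 = 0xdca4
+ 0x3ba4 = 0x1849
+ 0xa30b = 0xbb54
One's complement: ~0xbb54
Checksum = 0x44ab


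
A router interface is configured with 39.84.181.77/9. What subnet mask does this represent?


/9 means 9 network bits, 23 host bits
Binary: 11111111100000000000000000000000
Mask: 255.128.0.0


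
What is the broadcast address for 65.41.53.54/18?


Network: 65.41.0.0/18
Host bits = 14
Set all host bits to 1:
Broadcast: 65.41.63.255


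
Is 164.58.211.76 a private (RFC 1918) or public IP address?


RFC 1918 private ranges:
  10.0.0.0/8 (10.0.0.0 - 10.255.255.255)
  172.16.0.0/12 (172.16.0.0 - 172.31.255.255)
  192.168.0.0/16 (192.168.0.0 - 192.168.255.255)
Public (not in any RFC 1918 range)


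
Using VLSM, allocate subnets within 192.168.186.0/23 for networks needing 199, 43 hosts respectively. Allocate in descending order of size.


199 hosts -> /24 (254 usable): 192.168.186.0/24
43 hosts -> /26 (62 usable): 192.168.187.0/26
Allocation: 192.168.186.0/24 (199 hosts, 254 usable); 192.168.187.0/26 (43 hosts, 62 usable)


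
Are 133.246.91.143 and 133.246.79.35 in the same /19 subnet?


Mask: 255.255.224.0
133.246.91.143 AND mask = 133.246.64.0
133.246.79.35 AND mask = 133.246.64.0
Yes, same subnet (133.246.64.0)


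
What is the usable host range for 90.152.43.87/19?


Network: 90.152.32.0
Broadcast: 90.152.63.255
First usable = network + 1
Last usable = broadcast - 1
Range: 90.152.32.1 to 90.152.63.254


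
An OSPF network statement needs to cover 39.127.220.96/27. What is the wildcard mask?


Subnet mask: 255.255.255.224
Wildcard = 255.255.255.255 - subnet mask
255 - 255 = 0
255 - 255 = 0
255 - 255 = 0
255 - 224 = 31
Wildcard: 0.0.0.31


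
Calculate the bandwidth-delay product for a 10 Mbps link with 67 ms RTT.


BDP = bandwidth * RTT
= 10 Mbps * 67 ms
= 10 * 1e6 * 67 / 1000 bits
= 670000 bits
= 83750 bytes
= 81.7871 KB
BDP = 670000 bits (83750 bytes)


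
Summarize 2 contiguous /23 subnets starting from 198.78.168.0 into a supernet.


Original prefix: /23
Number of subnets: 2 = 2^1
New prefix = 23 - 1 = 22
Supernet: 198.78.168.0/22


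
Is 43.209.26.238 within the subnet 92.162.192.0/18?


Subnet network: 92.162.192.0
Test IP AND mask: 43.209.0.0
No, 43.209.26.238 is not in 92.162.192.0/18


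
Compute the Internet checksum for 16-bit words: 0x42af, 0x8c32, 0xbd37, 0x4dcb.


Sum all words (with carry folding):
+ 0x42af = 0x42af
+ 0x8c32 = 0xcee1
+ 0xbd37 = 0x8c19
+ 0x4dcb = 0xd9e4
One's complement: ~0xd9e4
Checksum = 0x261b


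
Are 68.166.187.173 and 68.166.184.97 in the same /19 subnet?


Mask: 255.255.224.0
68.166.187.173 AND mask = 68.166.160.0
68.166.184.97 AND mask = 68.166.160.0
Yes, same subnet (68.166.160.0)
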